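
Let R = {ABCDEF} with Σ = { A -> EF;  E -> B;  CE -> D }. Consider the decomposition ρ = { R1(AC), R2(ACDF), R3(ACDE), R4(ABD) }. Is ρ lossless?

Chase test. Columns are ABCDEF; row i has aⱼ where attribute j ∈ Ri, else bᵢⱼ.
Initial tableau (one row per fragment):
  row 1: a1 b12 a3 b14 b15 b16
  row 2: a1 b22 a3 a4 b25 a6
  row 3: a1 b32 a3 a4 a5 b36
  row 4: a1 a2 b43 a4 b45 b46
Rows 1 and 2 agree on A; apply A→EF and equate their EF entries.
Rows 1 and 3 agree on A; apply A→EF and equate their EF entries.
Rows 1 and 4 agree on A; apply A→EF and equate their EF entries.
Rows 1 and 2 agree on E; apply E→B and equate their B entries.
Rows 1 and 3 agree on E; apply E→B and equate their B entries.
Rows 1 and 4 agree on E; apply E→B and equate their B entries.
Rows 1 and 2 agree on CE; apply CE→D and equate their D entries.
Row 1 is now all distinguished symbols — the join is lossless.

Yes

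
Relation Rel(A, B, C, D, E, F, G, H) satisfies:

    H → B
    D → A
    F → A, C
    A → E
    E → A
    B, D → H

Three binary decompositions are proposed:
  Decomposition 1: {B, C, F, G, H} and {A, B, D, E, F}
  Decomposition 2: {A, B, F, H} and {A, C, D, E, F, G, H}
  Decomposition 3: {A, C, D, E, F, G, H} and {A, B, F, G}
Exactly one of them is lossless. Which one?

Decomposition 2

Decomposition 1: common = {B, F}, closure = {A, B, C, E, F} → lossy.
Decomposition 2: common = {A, F, H}, closure = {A, B, C, E, F, H} → lossless.
Decomposition 3: common = {A, F, G}, closure = {A, C, E, F, G} → lossy.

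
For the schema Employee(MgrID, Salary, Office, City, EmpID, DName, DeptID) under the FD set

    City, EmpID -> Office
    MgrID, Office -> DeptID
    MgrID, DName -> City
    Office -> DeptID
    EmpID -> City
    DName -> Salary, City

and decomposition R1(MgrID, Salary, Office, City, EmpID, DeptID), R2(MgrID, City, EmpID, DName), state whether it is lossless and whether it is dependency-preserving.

Lossless test: (MgrID, City, EmpID)⁺ = {MgrID, Office, City, EmpID, DeptID}, which is a superkey of neither fragment — lossy.
Dependency preservation: the restricted closure of {DName} across the fragments never reaches {Salary, City}, so DName → Salary, City cannot be enforced without a join — not preserved.

lossy and not dependency-preserving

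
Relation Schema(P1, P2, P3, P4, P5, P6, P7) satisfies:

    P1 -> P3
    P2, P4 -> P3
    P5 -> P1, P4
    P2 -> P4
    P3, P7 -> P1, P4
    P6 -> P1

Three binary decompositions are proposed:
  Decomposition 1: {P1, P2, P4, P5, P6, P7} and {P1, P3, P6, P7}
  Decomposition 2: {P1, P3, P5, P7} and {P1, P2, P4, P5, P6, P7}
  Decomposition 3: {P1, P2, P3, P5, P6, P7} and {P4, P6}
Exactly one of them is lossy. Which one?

Decomposition 1: common = {P1, P6, P7}, closure = {P1, P3, P4, P6, P7} → lossless.
Decomposition 2: common = {P1, P5, P7}, closure = {P1, P3, P4, P5, P7} → lossless.
Decomposition 3: common = {P6}, closure = {P1, P3, P6} → lossy.

Decomposition 3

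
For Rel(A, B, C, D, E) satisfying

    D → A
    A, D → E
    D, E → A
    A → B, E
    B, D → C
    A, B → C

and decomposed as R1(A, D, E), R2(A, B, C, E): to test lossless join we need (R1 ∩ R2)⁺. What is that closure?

R1 ∩ R2 = {A, E}.
A → B, E applies, adding B
A, B → C applies, adding C
Closure: {A, B, C, E}.

A, B, C, E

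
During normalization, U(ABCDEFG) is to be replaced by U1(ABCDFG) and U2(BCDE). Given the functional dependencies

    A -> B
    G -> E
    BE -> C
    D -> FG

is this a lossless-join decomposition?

Yes

Common attributes: U1 ∩ U2 = {BCD}.
Closure of {BCD}: D → FG applies, adding FG; G → E applies, adding E. So (BCD)⁺ = {BCDEFG}.
This closure contains every attribute of U2, so U1 ∩ U2 → U2. The join is lossless.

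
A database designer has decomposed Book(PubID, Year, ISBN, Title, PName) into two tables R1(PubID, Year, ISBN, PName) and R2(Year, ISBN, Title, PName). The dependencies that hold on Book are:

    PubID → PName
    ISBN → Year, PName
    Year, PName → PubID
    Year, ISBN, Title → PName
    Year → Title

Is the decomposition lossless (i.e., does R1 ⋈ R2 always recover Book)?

Common attributes: R1 ∩ R2 = {Year, ISBN, PName}.
Closure of {Year, ISBN, PName}: Year, PName → PubID applies, adding PubID; Year → Title applies, adding Title. So (Year, ISBN, PName)⁺ = {PubID, Year, ISBN, Title, PName}.
This closure contains every attribute of R1, so R1 ∩ R2 → R1. The join is lossless.

Yes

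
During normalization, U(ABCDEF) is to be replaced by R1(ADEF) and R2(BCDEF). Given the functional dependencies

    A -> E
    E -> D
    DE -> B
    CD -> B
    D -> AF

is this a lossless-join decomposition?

Yes

Common attributes: R1 ∩ R2 = {DEF}.
Closure of {DEF}: DE → B applies, adding B; D → AF applies, adding A. So (DEF)⁺ = {ABDEF}.
This closure contains every attribute of R1, so R1 ∩ R2 → R1. The join is lossless.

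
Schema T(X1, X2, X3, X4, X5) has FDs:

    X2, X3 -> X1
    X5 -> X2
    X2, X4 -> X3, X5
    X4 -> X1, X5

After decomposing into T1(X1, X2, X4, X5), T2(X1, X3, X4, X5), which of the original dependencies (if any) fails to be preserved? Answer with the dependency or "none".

Check X2, X3 → X1: no single fragment contains all of {X1, X2, X3}, and the restricted closure of {X2, X3} across the fragments never reaches {X1}.
X5 → X2 is preserved.
X2, X4 → X3, X5 is preserved.
X4 → X1, X5 is preserved.

X2, X3 -> X1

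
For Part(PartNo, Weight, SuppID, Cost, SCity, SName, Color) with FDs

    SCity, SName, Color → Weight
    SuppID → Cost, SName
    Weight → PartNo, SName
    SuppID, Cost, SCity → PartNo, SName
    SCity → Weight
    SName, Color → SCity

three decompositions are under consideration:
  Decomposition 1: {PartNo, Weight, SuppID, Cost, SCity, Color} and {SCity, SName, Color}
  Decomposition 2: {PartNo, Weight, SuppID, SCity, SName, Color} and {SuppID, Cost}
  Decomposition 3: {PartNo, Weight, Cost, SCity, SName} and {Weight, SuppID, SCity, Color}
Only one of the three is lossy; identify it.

Decomposition 1: common = {SCity, Color}, closure = {PartNo, Weight, SCity, SName, Color} → lossless.
Decomposition 2: common = {SuppID}, closure = {SuppID, Cost, SName} → lossless.
Decomposition 3: common = {Weight, SCity}, closure = {PartNo, Weight, SCity, SName} → lossy.

Decomposition 3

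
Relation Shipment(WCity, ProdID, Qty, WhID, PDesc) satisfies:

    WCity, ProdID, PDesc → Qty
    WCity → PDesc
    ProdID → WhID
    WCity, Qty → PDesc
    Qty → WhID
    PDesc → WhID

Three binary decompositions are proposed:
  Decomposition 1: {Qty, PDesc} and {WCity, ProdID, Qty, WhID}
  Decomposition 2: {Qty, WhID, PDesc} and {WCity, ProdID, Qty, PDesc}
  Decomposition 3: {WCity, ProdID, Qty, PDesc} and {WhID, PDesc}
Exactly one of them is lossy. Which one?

Decomposition 1: common = {Qty}, closure = {Qty, WhID} → lossy.
Decomposition 2: common = {Qty, PDesc}, closure = {Qty, WhID, PDesc} → lossless.
Decomposition 3: common = {PDesc}, closure = {WhID, PDesc} → lossless.

Decomposition 1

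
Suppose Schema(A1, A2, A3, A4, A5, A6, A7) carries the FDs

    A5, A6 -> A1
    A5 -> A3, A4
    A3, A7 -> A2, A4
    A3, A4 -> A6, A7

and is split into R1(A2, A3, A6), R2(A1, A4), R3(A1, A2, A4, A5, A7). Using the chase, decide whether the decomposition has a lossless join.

Chase test. Columns are A1, A2, A3, A4, A5, A6, A7; row i has aⱼ where attribute j ∈ Ri, else bᵢⱼ.
Initial tableau (one row per fragment):
  row 1: b11 a2 a3 b14 b15 a6 b17
  row 2: a1 b22 b23 a4 b25 b26 b27
  row 3: a1 a2 b33 a4 a5 b36 a7
No row becomes fully distinguished — the join is lossy.

No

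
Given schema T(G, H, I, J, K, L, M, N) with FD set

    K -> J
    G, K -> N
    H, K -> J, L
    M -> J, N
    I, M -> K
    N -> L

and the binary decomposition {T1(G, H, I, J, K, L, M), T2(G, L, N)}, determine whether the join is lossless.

Common attributes: T1 ∩ T2 = {G, L}.
No dependency enlarges {G, L}, so (G, L)⁺ = {G, L}.
The closure contains neither all of T1 = {G, H, I, J, K, L, M} nor all of T2 = {G, L, N}, so the common attributes are not a superkey of either fragment. The join is lossy.

No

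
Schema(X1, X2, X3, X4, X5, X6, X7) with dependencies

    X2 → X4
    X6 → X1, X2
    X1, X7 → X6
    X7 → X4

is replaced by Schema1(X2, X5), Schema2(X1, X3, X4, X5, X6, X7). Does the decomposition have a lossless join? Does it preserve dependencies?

Lossless test: (X5)⁺ = {X5}, which is a superkey of neither fragment — lossy.
Dependency preservation: the restricted closure of {X2} across the fragments never reaches {X4}, so X2 → X4 cannot be enforced without a join — not preserved.

lossy and not dependency-preserving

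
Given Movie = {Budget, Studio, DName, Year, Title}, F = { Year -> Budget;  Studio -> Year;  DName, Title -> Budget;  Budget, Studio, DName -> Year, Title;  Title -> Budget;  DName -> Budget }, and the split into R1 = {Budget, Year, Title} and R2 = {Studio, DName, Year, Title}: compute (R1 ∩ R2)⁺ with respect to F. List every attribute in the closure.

Budget, Year, Title

R1 ∩ R2 = {Year, Title}.
Year → Budget applies, adding Budget
Closure: {Budget, Year, Title}.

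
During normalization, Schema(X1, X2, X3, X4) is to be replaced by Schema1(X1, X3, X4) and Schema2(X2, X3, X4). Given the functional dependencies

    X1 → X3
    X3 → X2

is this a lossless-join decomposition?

Yes

Common attributes: Schema1 ∩ Schema2 = {X3, X4}.
Closure of {X3, X4}: X3 → X2 applies, adding X2. So (X3, X4)⁺ = {X2, X3, X4}.
This closure contains every attribute of Schema2, so Schema1 ∩ Schema2 → Schema2. The join is lossless.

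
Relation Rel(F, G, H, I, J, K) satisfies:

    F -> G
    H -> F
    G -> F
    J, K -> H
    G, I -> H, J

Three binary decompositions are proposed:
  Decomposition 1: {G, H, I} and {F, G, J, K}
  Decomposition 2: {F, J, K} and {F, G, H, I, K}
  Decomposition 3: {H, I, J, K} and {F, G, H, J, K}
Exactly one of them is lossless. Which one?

Decomposition 1: common = {G}, closure = {F, G} → lossy.
Decomposition 2: common = {F, K}, closure = {F, G, K} → lossy.
Decomposition 3: common = {H, J, K}, closure = {F, G, H, J, K} → lossless.

Decomposition 3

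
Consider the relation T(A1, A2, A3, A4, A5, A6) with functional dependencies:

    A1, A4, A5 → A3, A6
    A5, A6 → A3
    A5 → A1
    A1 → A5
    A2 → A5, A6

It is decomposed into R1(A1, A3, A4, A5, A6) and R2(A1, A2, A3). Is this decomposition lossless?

Common attributes: R1 ∩ R2 = {A1, A3}.
Closure of {A1, A3}: A1 → A5 applies, adding A5. So (A1, A3)⁺ = {A1, A3, A5}.
The closure contains neither all of R1 = {A1, A3, A4, A5, A6} nor all of R2 = {A1, A2, A3}, so the common attributes are not a superkey of either fragment. The join is lossy.

No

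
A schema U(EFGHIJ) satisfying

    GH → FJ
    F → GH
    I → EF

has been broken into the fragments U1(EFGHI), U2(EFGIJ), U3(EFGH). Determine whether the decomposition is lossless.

Chase test. Columns are EFGHIJ; row i has aⱼ where attribute j ∈ Ui, else bᵢⱼ.
Initial tableau (one row per fragment):
  row 1: a1 a2 a3 a4 a5 b16
  row 2: a1 a2 a3 b24 a5 a6
  row 3: a1 a2 a3 a4 b35 b36
Rows 1 and 3 agree on GH; apply GH→FJ and equate their FJ entries.
Rows 1 and 2 agree on F; apply F→GH and equate their GH entries.
Rows 1 and 2 agree on GH; apply GH→FJ and equate their FJ entries.
Row 1 is now all distinguished symbols — the join is lossless.

Yes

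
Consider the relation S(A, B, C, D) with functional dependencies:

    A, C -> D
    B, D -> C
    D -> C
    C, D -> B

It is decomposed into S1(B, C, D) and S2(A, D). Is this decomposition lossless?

Common attributes: S1 ∩ S2 = {D}.
Closure of {D}: D → C applies, adding C; C, D → B applies, adding B. So (D)⁺ = {B, C, D}.
This closure contains every attribute of S1, so S1 ∩ S2 → S1. The join is lossless.

Yes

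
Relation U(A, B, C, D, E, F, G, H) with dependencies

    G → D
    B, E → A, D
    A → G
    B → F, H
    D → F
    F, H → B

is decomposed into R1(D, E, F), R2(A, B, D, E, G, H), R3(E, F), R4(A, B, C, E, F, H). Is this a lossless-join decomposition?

Chase test. Columns are A, B, C, D, E, F, G, H; row i has aⱼ where attribute j ∈ Ri, else bᵢⱼ.
Initial tableau (one row per fragment):
  row 1: b11 b12 b13 a4 a5 a6 b17 b18
  row 2: a1 a2 b23 a4 a5 b26 a7 a8
  row 3: b31 b32 b33 b34 a5 a6 b37 b38
  row 4: a1 a2 a3 b44 a5 a6 b47 a8
Rows 2 and 4 agree on B, E; apply B, E→A, D and equate their A, D entries.
Rows 2 and 4 agree on A; apply A→G and equate their G entries.
Rows 2 and 4 agree on B; apply B→F, H and equate their F, H entries.
Row 4 is now all distinguished symbols — the join is lossless.

Yes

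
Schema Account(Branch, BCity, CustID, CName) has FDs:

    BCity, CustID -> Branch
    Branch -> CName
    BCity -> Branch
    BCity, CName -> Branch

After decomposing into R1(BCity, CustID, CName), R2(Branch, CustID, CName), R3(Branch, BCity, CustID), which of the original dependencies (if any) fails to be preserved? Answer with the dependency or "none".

none

BCity, CustID → Branch lies within R3.
Branch → CName lies within R2.
BCity → Branch lies within R3.
BCity, CName → Branch: restricted closure across fragments reaches Branch.
Every dependency is enforceable on the fragments, so the decomposition is dependency-preserving.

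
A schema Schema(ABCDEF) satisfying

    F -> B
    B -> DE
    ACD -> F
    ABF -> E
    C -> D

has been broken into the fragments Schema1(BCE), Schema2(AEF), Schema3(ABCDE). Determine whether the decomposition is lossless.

Chase test. Columns are ABCDEF; row i has aⱼ where attribute j ∈ Schemai, else bᵢⱼ.
Initial tableau (one row per fragment):
  row 1: b11 a2 a3 b14 a5 b16
  row 2: a1 b22 b23 b24 a5 a6
  row 3: a1 a2 a3 a4 a5 b36
Rows 1 and 3 agree on B; apply B→DE and equate their DE entries.
No row becomes fully distinguished — the join is lossy.

No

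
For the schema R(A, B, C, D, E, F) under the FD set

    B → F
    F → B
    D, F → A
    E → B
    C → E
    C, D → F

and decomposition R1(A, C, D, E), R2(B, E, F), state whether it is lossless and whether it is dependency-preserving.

Lossless test: (E)⁺ = {B, E, F}, which contains all of one fragment — lossless.
Dependency preservation: the restricted closure of {D, F} across the fragments never reaches {A}, so D, F → A cannot be enforced without a join — not preserved.

lossless but not dependency-preserving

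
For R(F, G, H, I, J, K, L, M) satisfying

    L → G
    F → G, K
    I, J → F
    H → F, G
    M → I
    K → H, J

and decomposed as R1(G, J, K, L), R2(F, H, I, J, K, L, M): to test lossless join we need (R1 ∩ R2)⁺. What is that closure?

R1 ∩ R2 = {J, K, L}.
L → G applies, adding G
K → H, J applies, adding H
H → F, G applies, adding F
Closure: {F, G, H, J, K, L}.

F, G, H, J, K, L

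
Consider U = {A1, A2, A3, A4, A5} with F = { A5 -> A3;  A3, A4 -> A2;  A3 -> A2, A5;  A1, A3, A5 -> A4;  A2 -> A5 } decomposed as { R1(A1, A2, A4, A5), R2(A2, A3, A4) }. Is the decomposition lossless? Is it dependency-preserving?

Lossless test: (A2, A4)⁺ = {A2, A3, A4, A5}, which contains all of one fragment — lossless.
Dependency preservation: A5 → A3; A3 → A2, A5; A1, A3, A5 → A4 are not contained in any single fragment, but the restricted closure of each left-hand side across the fragments still reaches the right-hand side; the remaining FDs each lie inside some fragment. All dependencies are preserved.

lossless and dependency-preserving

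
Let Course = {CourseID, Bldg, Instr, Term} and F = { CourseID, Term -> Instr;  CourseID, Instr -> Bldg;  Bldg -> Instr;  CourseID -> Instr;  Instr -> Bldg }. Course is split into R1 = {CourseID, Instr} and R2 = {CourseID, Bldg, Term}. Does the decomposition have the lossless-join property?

Yes

Common attributes: R1 ∩ R2 = {CourseID}.
Closure of {CourseID}: CourseID → Instr applies, adding Instr; Instr → Bldg applies, adding Bldg. So (CourseID)⁺ = {CourseID, Bldg, Instr}.
This closure contains every attribute of R1, so R1 ∩ R2 → R1. The join is lossless.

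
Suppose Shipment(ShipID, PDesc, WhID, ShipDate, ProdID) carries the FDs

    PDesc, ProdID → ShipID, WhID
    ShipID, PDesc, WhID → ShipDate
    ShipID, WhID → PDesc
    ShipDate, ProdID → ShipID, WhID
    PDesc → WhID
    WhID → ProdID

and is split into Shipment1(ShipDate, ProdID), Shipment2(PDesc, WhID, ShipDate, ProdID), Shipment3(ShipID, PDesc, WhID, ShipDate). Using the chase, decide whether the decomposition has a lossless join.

Yes

Chase test. Columns are ShipID, PDesc, WhID, ShipDate, ProdID; row i has aⱼ where attribute j ∈ Shipmenti, else bᵢⱼ.
Initial tableau (one row per fragment):
  row 1: b11 b12 b13 a4 a5
  row 2: b21 a2 a3 a4 a5
  row 3: a1 a2 a3 a4 b35
Rows 1 and 2 agree on ShipDate, ProdID; apply ShipDate, ProdID→ShipID, WhID and equate their ShipID, WhID entries.
Rows 1 and 3 agree on WhID; apply WhID→ProdID and equate their ProdID entries.
Rows 2 and 3 agree on PDesc, ProdID; apply PDesc, ProdID→ShipID, WhID and equate their ShipID, WhID entries.
Rows 1 and 2 agree on ShipID, WhID; apply ShipID, WhID→PDesc and equate their PDesc entries.
Row 1 is now all distinguished symbols — the join is lossless.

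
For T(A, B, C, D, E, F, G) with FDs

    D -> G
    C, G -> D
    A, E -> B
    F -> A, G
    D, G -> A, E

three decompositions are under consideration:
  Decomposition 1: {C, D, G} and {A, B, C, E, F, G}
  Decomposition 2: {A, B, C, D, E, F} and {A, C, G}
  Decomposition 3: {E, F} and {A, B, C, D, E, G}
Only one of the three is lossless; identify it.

Decomposition 1

Decomposition 1: common = {C, G}, closure = {A, B, C, D, E, G} → lossless.
Decomposition 2: common = {A, C}, closure = {A, C} → lossy.
Decomposition 3: common = {E}, closure = {E} → lossy.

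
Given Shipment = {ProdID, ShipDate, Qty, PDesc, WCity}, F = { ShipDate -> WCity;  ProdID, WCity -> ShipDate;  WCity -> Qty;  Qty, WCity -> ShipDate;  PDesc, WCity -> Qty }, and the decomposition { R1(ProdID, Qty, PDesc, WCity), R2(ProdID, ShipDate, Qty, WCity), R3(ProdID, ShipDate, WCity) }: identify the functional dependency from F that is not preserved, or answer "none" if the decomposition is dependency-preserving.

none

ShipDate → WCity lies within R2.
ProdID, WCity → ShipDate lies within R2.
WCity → Qty lies within R1.
Qty, WCity → ShipDate lies within R2.
PDesc, WCity → Qty lies within R1.
Every dependency is enforceable on the fragments, so the decomposition is dependency-preserving.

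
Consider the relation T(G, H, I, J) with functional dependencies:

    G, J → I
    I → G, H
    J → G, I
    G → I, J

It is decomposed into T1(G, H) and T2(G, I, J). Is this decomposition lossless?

Common attributes: T1 ∩ T2 = {G}.
Closure of {G}: G → I, J applies, adding I, J; I → G, H applies, adding H. So (G)⁺ = {G, H, I, J}.
This closure contains every attribute of T1, so T1 ∩ T2 → T1. The join is lossless.

Yes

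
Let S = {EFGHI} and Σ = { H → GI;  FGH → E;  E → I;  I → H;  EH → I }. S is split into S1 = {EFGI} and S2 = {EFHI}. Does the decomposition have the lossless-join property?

Common attributes: S1 ∩ S2 = {EFI}.
Closure of {EFI}: I → H applies, adding H; H → GI applies, adding G. So (EFI)⁺ = {EFGHI}.
This closure contains every attribute of S1, so S1 ∩ S2 → S1. The join is lossless.

Yes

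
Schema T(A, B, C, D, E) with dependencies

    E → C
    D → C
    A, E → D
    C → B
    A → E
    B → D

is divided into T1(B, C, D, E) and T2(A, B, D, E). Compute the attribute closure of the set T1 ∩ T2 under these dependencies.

B, C, D, E

T1 ∩ T2 = {B, D, E}.
E → C applies, adding C
Closure: {B, C, D, E}.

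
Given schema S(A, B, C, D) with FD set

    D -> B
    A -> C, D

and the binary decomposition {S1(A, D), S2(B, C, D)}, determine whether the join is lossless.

Common attributes: S1 ∩ S2 = {D}.
Closure of {D}: D → B applies, adding B. So (D)⁺ = {B, D}.
The closure contains neither all of S1 = {A, D} nor all of S2 = {B, C, D}, so the common attributes are not a superkey of either fragment. The join is lossy.

No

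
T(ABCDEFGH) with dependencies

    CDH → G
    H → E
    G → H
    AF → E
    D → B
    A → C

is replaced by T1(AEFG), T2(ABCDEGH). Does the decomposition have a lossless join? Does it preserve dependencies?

lossy but dependency-preserving

Lossless test: (AEG)⁺ = {ACEGH}, which is a superkey of neither fragment — lossy.
Dependency preservation: every FD's attributes lie within a single fragment, so each can be enforced locally — preserved.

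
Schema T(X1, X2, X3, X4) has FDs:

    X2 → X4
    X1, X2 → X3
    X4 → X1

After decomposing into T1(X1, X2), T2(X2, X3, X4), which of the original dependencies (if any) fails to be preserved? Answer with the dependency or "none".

Check X4 → X1: no single fragment contains all of {X1, X4}, and the restricted closure of {X4} across the fragments never reaches {X1}.
X2 → X4 is preserved.
X1, X2 → X3 is preserved.

X4 → X1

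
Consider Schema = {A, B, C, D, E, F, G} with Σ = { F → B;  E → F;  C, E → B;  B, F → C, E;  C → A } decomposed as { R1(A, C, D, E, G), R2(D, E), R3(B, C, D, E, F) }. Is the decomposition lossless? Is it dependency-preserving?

lossless and dependency-preserving

Lossless test (chase): Rows 1 and 2 agree on E; apply E→F and equate their F entries. Rows 1 and 3 agree on E; apply E→F and equate their F entries. Rows 1 and 3 agree on C, E; apply C, E→B and equate their B entries. Rows 1 and 3 agree on C; apply C→A and equate their A entries. Rows 1 and 2 agree on F; apply F→B and equate their B entries. Rows 1 and 2 agree on B, F; apply B, F→C, E and equate their C, E entries. Rows 1 and 2 agree on C; apply C→A and equate their A entries. Row 1 is now all distinguished symbols — the join is lossless.
Dependency preservation: every FD's attributes lie within a single fragment, so each can be enforced locally — preserved.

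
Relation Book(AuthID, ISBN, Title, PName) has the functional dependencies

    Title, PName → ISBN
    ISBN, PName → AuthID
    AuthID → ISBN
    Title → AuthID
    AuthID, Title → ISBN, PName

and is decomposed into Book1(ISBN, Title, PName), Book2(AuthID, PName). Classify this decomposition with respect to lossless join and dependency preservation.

lossy and not dependency-preserving

Lossless test: (PName)⁺ = {PName}, which is a superkey of neither fragment — lossy.
Dependency preservation: the restricted closure of {ISBN, PName} across the fragments never reaches {AuthID}, so ISBN, PName → AuthID cannot be enforced without a join — not preserved.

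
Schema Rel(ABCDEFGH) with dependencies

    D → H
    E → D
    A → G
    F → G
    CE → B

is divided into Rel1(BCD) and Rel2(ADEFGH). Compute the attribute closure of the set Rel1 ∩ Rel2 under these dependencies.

DH

Rel1 ∩ Rel2 = {D}.
D → H applies, adding H
Closure: {DH}.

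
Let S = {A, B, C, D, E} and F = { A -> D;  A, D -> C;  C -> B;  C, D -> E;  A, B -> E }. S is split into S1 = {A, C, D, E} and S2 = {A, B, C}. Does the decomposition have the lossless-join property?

Common attributes: S1 ∩ S2 = {A, C}.
Closure of {A, C}: A → D applies, adding D; C → B applies, adding B; C, D → E applies, adding E. So (A, C)⁺ = {A, B, C, D, E}.
This closure contains every attribute of S1, so S1 ∩ S2 → S1. The join is lossless.

Yes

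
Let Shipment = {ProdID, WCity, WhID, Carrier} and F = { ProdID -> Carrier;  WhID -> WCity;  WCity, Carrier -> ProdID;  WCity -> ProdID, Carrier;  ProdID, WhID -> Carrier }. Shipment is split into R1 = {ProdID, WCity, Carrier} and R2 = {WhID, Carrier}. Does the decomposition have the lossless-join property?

Common attributes: R1 ∩ R2 = {Carrier}.
No dependency enlarges {Carrier}, so (Carrier)⁺ = {Carrier}.
The closure contains neither all of R1 = {ProdID, WCity, Carrier} nor all of R2 = {WhID, Carrier}, so the common attributes are not a superkey of either fragment. The join is lossy.

No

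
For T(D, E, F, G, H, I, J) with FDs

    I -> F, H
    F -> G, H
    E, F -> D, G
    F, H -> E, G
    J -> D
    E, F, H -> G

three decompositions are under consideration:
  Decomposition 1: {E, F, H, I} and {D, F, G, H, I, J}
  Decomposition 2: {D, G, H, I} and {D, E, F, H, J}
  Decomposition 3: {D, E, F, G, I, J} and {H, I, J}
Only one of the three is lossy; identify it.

Decomposition 2

Decomposition 1: common = {F, H, I}, closure = {D, E, F, G, H, I} → lossless.
Decomposition 2: common = {D, H}, closure = {D, H} → lossy.
Decomposition 3: common = {I, J}, closure = {D, E, F, G, H, I, J} → lossless.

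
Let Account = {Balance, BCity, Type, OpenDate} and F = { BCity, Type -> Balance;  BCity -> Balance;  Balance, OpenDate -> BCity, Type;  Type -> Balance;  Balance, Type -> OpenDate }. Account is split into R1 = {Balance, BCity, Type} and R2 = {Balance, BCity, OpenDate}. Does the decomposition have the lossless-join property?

Common attributes: R1 ∩ R2 = {Balance, BCity}.
No dependency enlarges {Balance, BCity}, so (Balance, BCity)⁺ = {Balance, BCity}.
The closure contains neither all of R1 = {Balance, BCity, Type} nor all of R2 = {Balance, BCity, OpenDate}, so the common attributes are not a superkey of either fragment. The join is lossy.

No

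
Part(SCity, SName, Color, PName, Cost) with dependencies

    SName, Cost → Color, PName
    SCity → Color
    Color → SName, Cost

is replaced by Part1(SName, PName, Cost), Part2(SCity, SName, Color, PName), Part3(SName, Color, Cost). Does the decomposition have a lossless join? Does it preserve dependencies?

Lossless test (chase): Rows 1 and 3 agree on SName, Cost; apply SName, Cost→Color, PName and equate their Color, PName entries. Rows 1 and 2 agree on Color; apply Color→SName, Cost and equate their SName, Cost entries. Row 2 is now all distinguished symbols — the join is lossless.
Dependency preservation: SName, Cost → Color, PName is not contained in any single fragment, but the restricted closure of its left-hand side across the fragments still reaches the right-hand side; the remaining FDs each lie inside some fragment. All dependencies are preserved.

lossless and dependency-preserving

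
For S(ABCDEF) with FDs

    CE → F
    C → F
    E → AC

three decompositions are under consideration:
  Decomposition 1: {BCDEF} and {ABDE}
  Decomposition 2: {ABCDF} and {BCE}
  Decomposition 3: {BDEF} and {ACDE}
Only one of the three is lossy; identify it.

Decomposition 1: common = {BDE}, closure = {ABCDEF} → lossless.
Decomposition 2: common = {BC}, closure = {BCF} → lossy.
Decomposition 3: common = {DE}, closure = {ACDEF} → lossless.

Decomposition 2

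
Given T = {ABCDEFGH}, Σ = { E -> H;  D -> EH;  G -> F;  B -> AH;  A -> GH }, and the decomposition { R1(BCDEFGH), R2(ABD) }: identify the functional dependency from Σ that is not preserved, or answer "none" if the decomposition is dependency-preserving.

Check A → GH: no single fragment contains all of {AGH}, and the restricted closure of {A} across the fragments never reaches {GH}.
E → H is preserved.
D → EH is preserved.
G → F is preserved.
B → AH is preserved.

A -> GH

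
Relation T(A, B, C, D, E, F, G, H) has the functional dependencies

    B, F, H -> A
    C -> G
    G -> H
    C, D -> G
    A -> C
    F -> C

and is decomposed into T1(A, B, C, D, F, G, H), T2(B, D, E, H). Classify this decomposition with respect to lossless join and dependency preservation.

Lossless test: (B, D, H)⁺ = {B, D, H}, which is a superkey of neither fragment — lossy.
Dependency preservation: every FD's attributes lie within a single fragment, so each can be enforced locally — preserved.

lossy but dependency-preserving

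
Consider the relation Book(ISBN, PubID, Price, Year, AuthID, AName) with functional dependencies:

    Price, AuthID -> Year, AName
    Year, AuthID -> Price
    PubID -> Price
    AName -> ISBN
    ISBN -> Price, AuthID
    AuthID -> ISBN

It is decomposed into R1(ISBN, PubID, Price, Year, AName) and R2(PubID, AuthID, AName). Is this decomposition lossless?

Common attributes: R1 ∩ R2 = {PubID, AName}.
Closure of {PubID, AName}: PubID → Price applies, adding Price; AName → ISBN applies, adding ISBN; ISBN → Price, AuthID applies, adding AuthID; Price, AuthID → Year, AName applies, adding Year. So (PubID, AName)⁺ = {ISBN, PubID, Price, Year, AuthID, AName}.
This closure contains every attribute of R1, so R1 ∩ R2 → R1. The join is lossless.

Yes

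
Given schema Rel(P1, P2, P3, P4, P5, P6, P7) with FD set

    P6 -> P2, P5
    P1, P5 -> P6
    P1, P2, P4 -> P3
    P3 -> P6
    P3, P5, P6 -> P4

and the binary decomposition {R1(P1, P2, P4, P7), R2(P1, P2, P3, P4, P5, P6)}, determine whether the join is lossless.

Yes

Common attributes: R1 ∩ R2 = {P1, P2, P4}.
Closure of {P1, P2, P4}: P1, P2, P4 → P3 applies, adding P3; P3 → P6 applies, adding P6; P6 → P2, P5 applies, adding P5. So (P1, P2, P4)⁺ = {P1, P2, P3, P4, P5, P6}.
This closure contains every attribute of R2, so R1 ∩ R2 → R2. The join is lossless.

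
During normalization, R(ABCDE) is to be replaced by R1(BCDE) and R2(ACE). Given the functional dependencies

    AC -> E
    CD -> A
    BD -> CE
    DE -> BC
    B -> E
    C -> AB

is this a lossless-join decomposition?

Common attributes: R1 ∩ R2 = {CE}.
Closure of {CE}: C → AB applies, adding AB. So (CE)⁺ = {ABCE}.
This closure contains every attribute of R2, so R1 ∩ R2 → R2. The join is lossless.

Yes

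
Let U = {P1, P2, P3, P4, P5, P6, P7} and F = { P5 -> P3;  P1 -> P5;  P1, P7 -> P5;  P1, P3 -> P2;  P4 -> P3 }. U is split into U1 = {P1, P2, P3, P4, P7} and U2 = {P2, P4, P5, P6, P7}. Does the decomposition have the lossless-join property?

Common attributes: U1 ∩ U2 = {P2, P4, P7}.
Closure of {P2, P4, P7}: P4 → P3 applies, adding P3. So (P2, P4, P7)⁺ = {P2, P3, P4, P7}.
The closure contains neither all of U1 = {P1, P2, P3, P4, P7} nor all of U2 = {P2, P4, P5, P6, P7}, so the common attributes are not a superkey of either fragment. The join is lossy.

No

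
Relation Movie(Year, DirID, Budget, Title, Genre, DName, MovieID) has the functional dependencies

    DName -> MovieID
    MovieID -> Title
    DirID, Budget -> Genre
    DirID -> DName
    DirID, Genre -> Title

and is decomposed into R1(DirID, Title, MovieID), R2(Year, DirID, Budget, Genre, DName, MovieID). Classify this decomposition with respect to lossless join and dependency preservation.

lossless and dependency-preserving

Lossless test: (DirID, MovieID)⁺ = {DirID, Title, DName, MovieID}, which contains all of one fragment — lossless.
Dependency preservation: DirID, Genre → Title is not contained in any single fragment, but the restricted closure of its left-hand side across the fragments still reaches the right-hand side; the remaining FDs each lie inside some fragment. All dependencies are preserved.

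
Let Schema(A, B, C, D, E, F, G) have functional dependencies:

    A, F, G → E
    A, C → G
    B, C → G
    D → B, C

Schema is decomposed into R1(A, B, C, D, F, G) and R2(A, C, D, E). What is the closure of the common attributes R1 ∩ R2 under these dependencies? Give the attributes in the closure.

A, B, C, D, G

R1 ∩ R2 = {A, C, D}.
A, C → G applies, adding G
D → B, C applies, adding B
Closure: {A, B, C, D, G}.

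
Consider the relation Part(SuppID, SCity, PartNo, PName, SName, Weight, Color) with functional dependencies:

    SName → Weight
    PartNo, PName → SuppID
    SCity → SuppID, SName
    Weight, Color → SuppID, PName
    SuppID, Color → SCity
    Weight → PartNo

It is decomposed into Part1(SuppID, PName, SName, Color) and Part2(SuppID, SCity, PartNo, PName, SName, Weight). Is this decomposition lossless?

No

Common attributes: Part1 ∩ Part2 = {SuppID, PName, SName}.
Closure of {SuppID, PName, SName}: SName → Weight applies, adding Weight; Weight → PartNo applies, adding PartNo. So (SuppID, PName, SName)⁺ = {SuppID, PartNo, PName, SName, Weight}.
The closure contains neither all of Part1 = {SuppID, PName, SName, Color} nor all of Part2 = {SuppID, SCity, PartNo, PName, SName, Weight}, so the common attributes are not a superkey of either fragment. The join is lossy.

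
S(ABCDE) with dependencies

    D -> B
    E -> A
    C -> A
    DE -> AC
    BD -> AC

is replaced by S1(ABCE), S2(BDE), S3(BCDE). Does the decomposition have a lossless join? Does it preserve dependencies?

lossless and dependency-preserving

Lossless test (chase): Rows 1 and 2 agree on E; apply E→A and equate their A entries. Rows 1 and 3 agree on E; apply E→A and equate their A entries. Rows 2 and 3 agree on DE; apply DE→AC and equate their AC entries. Row 2 is now all distinguished symbols — the join is lossless.
Dependency preservation: DE → AC; BD → AC are not contained in any single fragment, but the restricted closure of each left-hand side across the fragments still reaches the right-hand side; the remaining FDs each lie inside some fragment. All dependencies are preserved.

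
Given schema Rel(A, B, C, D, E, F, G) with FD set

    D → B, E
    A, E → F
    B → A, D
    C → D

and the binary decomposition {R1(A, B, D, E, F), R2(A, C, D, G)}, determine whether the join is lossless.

Common attributes: R1 ∩ R2 = {A, D}.
Closure of {A, D}: D → B, E applies, adding B, E; A, E → F applies, adding F. So (A, D)⁺ = {A, B, D, E, F}.
This closure contains every attribute of R1, so R1 ∩ R2 → R1. The join is lossless.

Yes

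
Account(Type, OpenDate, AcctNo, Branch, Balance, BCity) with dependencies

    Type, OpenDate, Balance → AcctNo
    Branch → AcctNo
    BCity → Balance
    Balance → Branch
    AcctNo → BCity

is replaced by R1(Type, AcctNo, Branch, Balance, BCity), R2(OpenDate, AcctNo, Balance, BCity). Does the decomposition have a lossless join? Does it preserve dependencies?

Lossless test: (AcctNo, Balance, BCity)⁺ = {AcctNo, Branch, Balance, BCity}, which is a superkey of neither fragment — lossy.
Dependency preservation: Type, OpenDate, Balance → AcctNo is not contained in any single fragment, but the restricted closure of its left-hand side across the fragments still reaches the right-hand side; the remaining FDs each lie inside some fragment. All dependencies are preserved.

lossy but dependency-preserving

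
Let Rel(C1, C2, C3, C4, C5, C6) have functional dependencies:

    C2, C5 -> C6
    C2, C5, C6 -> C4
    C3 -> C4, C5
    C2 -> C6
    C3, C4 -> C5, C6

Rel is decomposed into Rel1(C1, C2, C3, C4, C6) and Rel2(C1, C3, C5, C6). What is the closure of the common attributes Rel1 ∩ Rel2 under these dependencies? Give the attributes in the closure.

C1, C3, C4, C5, C6

Rel1 ∩ Rel2 = {C1, C3, C6}.
C3 → C4, C5 applies, adding C4, C5
Closure: {C1, C3, C4, C5, C6}.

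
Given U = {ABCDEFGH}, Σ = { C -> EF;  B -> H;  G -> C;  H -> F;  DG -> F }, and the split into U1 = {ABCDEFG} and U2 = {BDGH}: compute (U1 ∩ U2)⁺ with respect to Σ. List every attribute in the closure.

U1 ∩ U2 = {BDG}.
B → H applies, adding H
G → C applies, adding C
H → F applies, adding F
C → EF applies, adding E
Closure: {BCDEFGH}.

BCDEFGH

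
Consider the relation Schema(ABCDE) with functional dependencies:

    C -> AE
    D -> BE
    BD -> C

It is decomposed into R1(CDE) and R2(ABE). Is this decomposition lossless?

Common attributes: R1 ∩ R2 = {E}.
No dependency enlarges {E}, so (E)⁺ = {E}.
The closure contains neither all of R1 = {CDE} nor all of R2 = {ABE}, so the common attributes are not a superkey of either fragment. The join is lossy.

No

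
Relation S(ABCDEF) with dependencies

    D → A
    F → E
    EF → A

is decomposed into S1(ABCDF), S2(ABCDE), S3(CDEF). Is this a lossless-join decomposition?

Chase test. Columns are ABCDEF; row i has aⱼ where attribute j ∈ Si, else bᵢⱼ.
Initial tableau (one row per fragment):
  row 1: a1 a2 a3 a4 b15 a6
  row 2: a1 a2 a3 a4 a5 b26
  row 3: b31 b32 a3 a4 a5 a6
Rows 1 and 3 agree on D; apply D→A and equate their A entries.
Rows 1 and 3 agree on F; apply F→E and equate their E entries.
Row 1 is now all distinguished symbols — the join is lossless.

Yes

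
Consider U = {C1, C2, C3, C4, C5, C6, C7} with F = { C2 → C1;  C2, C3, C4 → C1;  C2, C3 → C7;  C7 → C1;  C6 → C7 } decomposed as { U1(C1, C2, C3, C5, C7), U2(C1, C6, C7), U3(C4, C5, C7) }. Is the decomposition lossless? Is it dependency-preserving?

lossy but dependency-preserving

Lossless test (chase): Rows 1 and 3 agree on C7; apply C7→C1 and equate their C1 entries. No row becomes fully distinguished — the join is lossy.
Dependency preservation: C2, C3, C4 → C1 is not contained in any single fragment, but the restricted closure of its left-hand side across the fragments still reaches the right-hand side; the remaining FDs each lie inside some fragment. All dependencies are preserved.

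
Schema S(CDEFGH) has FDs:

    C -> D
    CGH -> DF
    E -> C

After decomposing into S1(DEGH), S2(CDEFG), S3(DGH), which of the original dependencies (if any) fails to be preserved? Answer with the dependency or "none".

Check CGH → DF: no single fragment contains all of {CDFGH}, and the restricted closure of {CGH} across the fragments never reaches {DF}.
C → D is preserved.
E → C is preserved.

CGH -> DF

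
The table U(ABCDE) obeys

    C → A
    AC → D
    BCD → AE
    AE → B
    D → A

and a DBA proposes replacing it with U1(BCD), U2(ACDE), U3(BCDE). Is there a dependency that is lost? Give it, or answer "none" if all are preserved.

Check AE → B: no single fragment contains all of {ABE}, and the restricted closure of {AE} across the fragments never reaches {B}.
C → A is preserved.
AC → D is preserved.
BCD → AE is preserved.
D → A is preserved.

AE → B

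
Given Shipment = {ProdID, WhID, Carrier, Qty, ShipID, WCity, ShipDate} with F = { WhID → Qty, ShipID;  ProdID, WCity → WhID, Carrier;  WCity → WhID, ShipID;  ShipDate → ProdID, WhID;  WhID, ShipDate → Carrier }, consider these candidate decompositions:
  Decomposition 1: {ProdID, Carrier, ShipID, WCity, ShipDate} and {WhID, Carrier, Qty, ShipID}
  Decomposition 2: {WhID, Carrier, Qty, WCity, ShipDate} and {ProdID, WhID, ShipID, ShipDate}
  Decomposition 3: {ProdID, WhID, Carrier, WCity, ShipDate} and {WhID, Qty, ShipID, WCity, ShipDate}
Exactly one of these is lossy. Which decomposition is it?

Decomposition 1: common = {Carrier, ShipID}, closure = {Carrier, ShipID} → lossy.
Decomposition 2: common = {WhID, ShipDate}, closure = {ProdID, WhID, Carrier, Qty, ShipID, ShipDate} → lossless.
Decomposition 3: common = {WhID, WCity, ShipDate}, closure = {ProdID, WhID, Carrier, Qty, ShipID, WCity, ShipDate} → lossless.

Decomposition 1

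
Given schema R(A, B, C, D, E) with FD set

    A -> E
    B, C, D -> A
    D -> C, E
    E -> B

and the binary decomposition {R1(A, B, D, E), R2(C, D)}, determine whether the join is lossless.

Common attributes: R1 ∩ R2 = {D}.
Closure of {D}: D → C, E applies, adding C, E; E → B applies, adding B; B, C, D → A applies, adding A. So (D)⁺ = {A, B, C, D, E}.
This closure contains every attribute of R1, so R1 ∩ R2 → R1. The join is lossless.

Yes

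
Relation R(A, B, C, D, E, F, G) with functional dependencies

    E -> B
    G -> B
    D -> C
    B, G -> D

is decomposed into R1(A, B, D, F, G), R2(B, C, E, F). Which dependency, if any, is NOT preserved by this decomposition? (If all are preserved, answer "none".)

D -> C

Check D → C: no single fragment contains all of {C, D}, and the restricted closure of {D} across the fragments never reaches {C}.
E → B is preserved.
G → B is preserved.
B, G → D is preserved.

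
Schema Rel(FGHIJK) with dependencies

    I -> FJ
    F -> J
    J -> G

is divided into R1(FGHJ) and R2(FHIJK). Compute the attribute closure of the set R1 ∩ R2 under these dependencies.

FGHJ

R1 ∩ R2 = {FHJ}.
J → G applies, adding G
Closure: {FGHJ}.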